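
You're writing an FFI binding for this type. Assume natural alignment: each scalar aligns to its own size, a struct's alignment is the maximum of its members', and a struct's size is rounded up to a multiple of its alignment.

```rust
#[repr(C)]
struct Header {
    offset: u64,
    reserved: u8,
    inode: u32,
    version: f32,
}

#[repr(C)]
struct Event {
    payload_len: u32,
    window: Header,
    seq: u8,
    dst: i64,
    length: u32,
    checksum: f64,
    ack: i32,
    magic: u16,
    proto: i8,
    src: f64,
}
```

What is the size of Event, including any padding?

Header: offset at 0 (size 8, align 8) → ends 8; reserved at 8 (size 1, align 1) → ends 9; pad 3 to align 4 for inode; inode at 12 (size 4, align 4) → ends 16; version at 16 (size 4, align 4) → ends 20; tail pad 4 to reach multiple of 8; total 24 bytes, alignment 8
payload_len at 0 (size 4, align 4) → ends 4
pad 4 to align 8 for window
window at 8 (size 24, align 8) → ends 32
seq at 32 (size 1, align 1) → ends 33
pad 7 to align 8 for dst
dst at 40 (size 8, align 8) → ends 48
length at 48 (size 4, align 4) → ends 52
pad 4 to align 8 for checksum
checksum at 56 (size 8, align 8) → ends 64
ack at 64 (size 4, align 4) → ends 68
magic at 68 (size 2, align 2) → ends 70
proto at 70 (size 1, align 1) → ends 71
pad 1 to align 8 for src
src at 72 (size 8, align 8) → ends 80
total 80 bytes, alignment 8

80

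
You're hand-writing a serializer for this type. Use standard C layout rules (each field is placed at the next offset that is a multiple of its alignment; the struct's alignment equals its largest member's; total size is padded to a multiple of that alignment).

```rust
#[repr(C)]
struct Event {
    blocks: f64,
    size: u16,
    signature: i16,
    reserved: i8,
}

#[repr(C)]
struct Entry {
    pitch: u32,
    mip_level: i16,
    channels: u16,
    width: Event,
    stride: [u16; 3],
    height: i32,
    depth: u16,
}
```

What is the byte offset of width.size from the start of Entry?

16

Event: @0: blocks [8B, align 8] → 8; @8: size [2B, align 2] → 10; @10: signature [2B, align 2] → 12; @12: reserved [1B, align 1] → 13; +3 tail pad (align 8); size 16, align 8
@0: pitch [4B, align 4] → 4
@4: mip_level [2B, align 2] → 6
@6: channels [2B, align 2] → 8
@8: width [16B, align 8] → 24
within Event: size at 8
8 + 8 = 16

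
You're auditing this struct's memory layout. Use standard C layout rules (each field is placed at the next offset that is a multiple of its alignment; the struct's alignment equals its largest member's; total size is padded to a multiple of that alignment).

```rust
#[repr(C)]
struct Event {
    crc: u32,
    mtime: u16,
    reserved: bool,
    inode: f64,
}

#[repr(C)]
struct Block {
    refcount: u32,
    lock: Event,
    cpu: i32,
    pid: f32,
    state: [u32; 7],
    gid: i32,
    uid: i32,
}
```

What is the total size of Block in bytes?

72 bytes

Event: crc at 0 (size 4, align 4) → ends 4; mtime at 4 (size 2, align 2) → ends 6; reserved at 6 (size 1, align 1) → ends 7; pad 1 to align 8 for inode; inode at 8 (size 8, align 8) → ends 16; total 16 bytes, alignment 8
refcount at 0 (size 4, align 4) → ends 4
pad 4 to align 8 for lock
lock at 8 (size 16, align 8) → ends 24
cpu at 24 (size 4, align 4) → ends 28
pid at 28 (size 4, align 4) → ends 32
state at 32 (size 28, align 4) → ends 60
gid at 60 (size 4, align 4) → ends 64
uid at 64 (size 4, align 4) → ends 68
tail pad 4 to reach multiple of 8
total 72 bytes, alignment 8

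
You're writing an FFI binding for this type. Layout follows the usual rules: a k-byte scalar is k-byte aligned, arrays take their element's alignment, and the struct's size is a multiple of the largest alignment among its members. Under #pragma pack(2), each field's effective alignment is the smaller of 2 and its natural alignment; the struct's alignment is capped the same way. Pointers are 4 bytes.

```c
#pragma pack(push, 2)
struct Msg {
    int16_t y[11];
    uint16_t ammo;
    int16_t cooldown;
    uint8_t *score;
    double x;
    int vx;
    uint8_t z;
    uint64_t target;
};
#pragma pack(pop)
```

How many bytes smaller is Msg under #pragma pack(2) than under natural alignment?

4

natural layout:
  @0: y [22B, align 2] → 22
  @22: ammo [2B, align 2] → 24
  @24: cooldown [2B, align 2] → 26
  +2 pad (align 4)
  @28: score [4B, align 4] → 32
  @32: x [8B, align 8] → 40
  @40: vx [4B, align 4] → 44
  @44: z [1B, align 1] → 45
  +3 pad (align 8)
  @48: target [8B, align 8] → 56
  size 56, align 8
packed(2) layout:
  @0: y [22B, align 2] → 22
  @22: ammo [2B, align 2] → 24
  @24: cooldown [2B, align 2] → 26
  @26: score [4B, align 2] → 30
  @30: x [8B, align 2] → 38
  @38: vx [4B, align 2] → 42
  @42: z [1B, align 1] → 43
  +1 pad (align 2)
  @44: target [8B, align 2] → 52
  size 52, align 2
56 − 52 = 4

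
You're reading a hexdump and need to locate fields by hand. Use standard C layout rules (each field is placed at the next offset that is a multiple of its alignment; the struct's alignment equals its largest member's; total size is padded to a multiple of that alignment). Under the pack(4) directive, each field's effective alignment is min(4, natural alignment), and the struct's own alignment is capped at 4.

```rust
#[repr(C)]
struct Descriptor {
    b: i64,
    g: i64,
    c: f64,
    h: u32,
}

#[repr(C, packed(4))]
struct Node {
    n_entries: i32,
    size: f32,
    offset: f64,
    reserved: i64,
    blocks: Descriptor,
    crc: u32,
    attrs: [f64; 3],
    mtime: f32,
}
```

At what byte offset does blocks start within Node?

24

Descriptor: 0..8  b  (8B, 8-aligned); 8..16  g  (8B, 8-aligned); 16..24  c  (8B, 8-aligned); 24..28  h  (4B, 4-aligned); 28..32  -- tail padding (4B); sizeof = 32, alignof = 8
0..4  n_entries  (4B, 4-aligned)
4..8  size  (4B, 4-aligned)
8..16  offset  (8B, 4-aligned)
16..24  reserved  (8B, 4-aligned)
24..56  blocks  (32B, 4-aligned)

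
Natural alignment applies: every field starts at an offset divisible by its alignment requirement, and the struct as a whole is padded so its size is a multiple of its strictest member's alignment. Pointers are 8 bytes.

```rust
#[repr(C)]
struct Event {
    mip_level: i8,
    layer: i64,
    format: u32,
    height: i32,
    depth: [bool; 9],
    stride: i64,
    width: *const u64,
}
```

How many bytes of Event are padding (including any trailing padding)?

0..1  mip_level  (1B, 1-aligned)
1..8  -- padding (7B)
8..16  layer  (8B, 8-aligned)
16..20  format  (4B, 4-aligned)
20..24  height  (4B, 4-aligned)
24..33  depth  (9B, 1-aligned)
33..40  -- padding (7B)
40..48  stride  (8B, 8-aligned)
48..56  width  (8B, 8-aligned)
sizeof = 56, alignof = 8
data bytes 42, size 56 → padding 14

14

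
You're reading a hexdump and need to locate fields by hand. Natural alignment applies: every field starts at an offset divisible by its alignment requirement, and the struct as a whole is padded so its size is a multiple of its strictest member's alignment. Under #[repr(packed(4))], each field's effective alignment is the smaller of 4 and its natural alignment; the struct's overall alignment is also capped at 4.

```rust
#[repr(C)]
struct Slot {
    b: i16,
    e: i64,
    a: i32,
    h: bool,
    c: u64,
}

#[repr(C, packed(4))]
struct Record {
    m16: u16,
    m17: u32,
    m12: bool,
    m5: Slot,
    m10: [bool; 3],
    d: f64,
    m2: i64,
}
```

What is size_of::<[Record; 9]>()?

Slot: b at 0 (size 2, align 2) → ends 2; pad 6 to align 8 for e; e at 8 (size 8, align 8) → ends 16; a at 16 (size 4, align 4) → ends 20; h at 20 (size 1, align 1) → ends 21; pad 3 to align 8 for c; c at 24 (size 8, align 8) → ends 32; total 32 bytes, alignment 8
m16 at 0 (size 2, align 2) → ends 2
pad 2 to align 4 for m17
m17 at 4 (size 4, align 4) → ends 8
m12 at 8 (size 1, align 1) → ends 9
pad 3 to align 4 for m5
m5 at 12 (size 32, align 4) → ends 44
m10 at 44 (size 3, align 1) → ends 47
pad 1 to align 4 for d
d at 48 (size 8, align 4) → ends 56
m2 at 56 (size 8, align 4) → ends 64
total 64 bytes, alignment 4
array of 9: 9 × 64 = 576

576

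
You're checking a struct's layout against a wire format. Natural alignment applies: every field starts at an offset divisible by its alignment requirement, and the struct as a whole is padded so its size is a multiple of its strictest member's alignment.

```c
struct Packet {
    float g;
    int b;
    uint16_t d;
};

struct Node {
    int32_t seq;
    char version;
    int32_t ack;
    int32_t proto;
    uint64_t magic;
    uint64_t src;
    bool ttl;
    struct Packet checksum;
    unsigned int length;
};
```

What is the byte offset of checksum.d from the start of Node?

44

Packet: 0..4  g  (4B, 4-aligned); 4..8  b  (4B, 4-aligned); 8..10  d  (2B, 2-aligned); 10..12  -- tail padding (2B); sizeof = 12, alignof = 4
0..4  seq  (4B, 4-aligned)
4..5  version  (1B, 1-aligned)
5..8  -- padding (3B)
8..12  ack  (4B, 4-aligned)
12..16  proto  (4B, 4-aligned)
16..24  magic  (8B, 8-aligned)
24..32  src  (8B, 8-aligned)
32..33  ttl  (1B, 1-aligned)
33..36  -- padding (3B)
36..48  checksum  (12B, 4-aligned)
within Packet: d at 8
36 + 8 = 44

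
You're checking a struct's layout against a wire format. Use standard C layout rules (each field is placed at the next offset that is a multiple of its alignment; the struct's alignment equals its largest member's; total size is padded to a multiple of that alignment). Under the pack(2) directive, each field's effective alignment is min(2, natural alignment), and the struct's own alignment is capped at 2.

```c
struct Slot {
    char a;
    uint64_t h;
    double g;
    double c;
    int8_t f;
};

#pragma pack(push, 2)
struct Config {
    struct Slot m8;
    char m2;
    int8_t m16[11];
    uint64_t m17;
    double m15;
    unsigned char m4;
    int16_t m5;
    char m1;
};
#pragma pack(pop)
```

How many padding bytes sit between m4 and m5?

1

Slot: 0..1  a  (1B, 1-aligned); 1..8  -- padding (7B); 8..16  h  (8B, 8-aligned); 16..24  g  (8B, 8-aligned); 24..32  c  (8B, 8-aligned); 32..33  f  (1B, 1-aligned); 33..40  -- tail padding (7B); sizeof = 40, alignof = 8
0..40  m8  (40B, 2-aligned)
40..41  m2  (1B, 1-aligned)
41..52  m16  (11B, 1-aligned)
52..60  m17  (8B, 2-aligned)
60..68  m15  (8B, 2-aligned)
68..69  m4  (1B, 1-aligned)
69..70  -- padding (1B)
70..72  m5  (2B, 2-aligned)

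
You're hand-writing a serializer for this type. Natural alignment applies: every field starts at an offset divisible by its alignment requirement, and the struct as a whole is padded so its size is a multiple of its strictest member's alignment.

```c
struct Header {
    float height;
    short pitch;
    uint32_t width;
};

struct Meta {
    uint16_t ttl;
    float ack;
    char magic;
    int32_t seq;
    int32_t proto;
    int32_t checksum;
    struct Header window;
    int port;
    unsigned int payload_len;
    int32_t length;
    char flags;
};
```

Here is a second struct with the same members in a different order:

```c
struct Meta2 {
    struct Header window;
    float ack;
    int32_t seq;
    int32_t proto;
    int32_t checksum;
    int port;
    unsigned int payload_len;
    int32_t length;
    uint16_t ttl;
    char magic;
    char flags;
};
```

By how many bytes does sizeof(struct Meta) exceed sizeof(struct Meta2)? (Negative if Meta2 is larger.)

Header: height at 0 (size 4, align 4) → ends 4; pitch at 4 (size 2, align 2) → ends 6; pad 2 to align 4 for width; width at 8 (size 4, align 4) → ends 12; total 12 bytes, alignment 4
ttl at 0 (size 2, align 2) → ends 2
pad 2 to align 4 for ack
ack at 4 (size 4, align 4) → ends 8
magic at 8 (size 1, align 1) → ends 9
pad 3 to align 4 for seq
seq at 12 (size 4, align 4) → ends 16
proto at 16 (size 4, align 4) → ends 20
checksum at 20 (size 4, align 4) → ends 24
window at 24 (size 12, align 4) → ends 36
port at 36 (size 4, align 4) → ends 40
payload_len at 40 (size 4, align 4) → ends 44
length at 44 (size 4, align 4) → ends 48
flags at 48 (size 1, align 1) → ends 49
tail pad 3 to reach multiple of 4
total 52 bytes, alignment 4
— Meta2 —
window at 0 (size 12, align 4) → ends 12
ack at 12 (size 4, align 4) → ends 16
seq at 16 (size 4, align 4) → ends 20
proto at 20 (size 4, align 4) → ends 24
checksum at 24 (size 4, align 4) → ends 28
port at 28 (size 4, align 4) → ends 32
payload_len at 32 (size 4, align 4) → ends 36
length at 36 (size 4, align 4) → ends 40
ttl at 40 (size 2, align 2) → ends 42
magic at 42 (size 1, align 1) → ends 43
flags at 43 (size 1, align 1) → ends 44
total 44 bytes, alignment 4
52 − 44 = 8

8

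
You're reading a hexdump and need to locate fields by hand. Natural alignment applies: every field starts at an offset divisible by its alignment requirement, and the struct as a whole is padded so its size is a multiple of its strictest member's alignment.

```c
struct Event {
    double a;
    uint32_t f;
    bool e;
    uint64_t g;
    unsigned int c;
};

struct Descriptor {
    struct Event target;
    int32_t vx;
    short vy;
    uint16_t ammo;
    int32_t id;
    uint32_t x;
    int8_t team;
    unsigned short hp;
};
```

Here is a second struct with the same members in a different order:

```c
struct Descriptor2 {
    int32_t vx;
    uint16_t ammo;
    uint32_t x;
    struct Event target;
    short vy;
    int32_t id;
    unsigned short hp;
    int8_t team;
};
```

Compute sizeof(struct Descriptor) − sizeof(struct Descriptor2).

-8

Event: 0..8  a  (8B, 8-aligned); 8..12  f  (4B, 4-aligned); 12..13  e  (1B, 1-aligned); 13..16  -- padding (3B); 16..24  g  (8B, 8-aligned); 24..28  c  (4B, 4-aligned); 28..32  -- tail padding (4B); sizeof = 32, alignof = 8
0..32  target  (32B, 8-aligned)
32..36  vx  (4B, 4-aligned)
36..38  vy  (2B, 2-aligned)
38..40  ammo  (2B, 2-aligned)
40..44  id  (4B, 4-aligned)
44..48  x  (4B, 4-aligned)
48..49  team  (1B, 1-aligned)
49..50  -- padding (1B)
50..52  hp  (2B, 2-aligned)
52..56  -- tail padding (4B)
sizeof = 56, alignof = 8
— Descriptor2 —
0..4  vx  (4B, 4-aligned)
4..6  ammo  (2B, 2-aligned)
6..8  -- padding (2B)
8..12  x  (4B, 4-aligned)
12..16  -- padding (4B)
16..48  target  (32B, 8-aligned)
48..50  vy  (2B, 2-aligned)
50..52  -- padding (2B)
52..56  id  (4B, 4-aligned)
56..58  hp  (2B, 2-aligned)
58..59  team  (1B, 1-aligned)
59..64  -- tail padding (5B)
sizeof = 64, alignof = 8
56 − 64 = -8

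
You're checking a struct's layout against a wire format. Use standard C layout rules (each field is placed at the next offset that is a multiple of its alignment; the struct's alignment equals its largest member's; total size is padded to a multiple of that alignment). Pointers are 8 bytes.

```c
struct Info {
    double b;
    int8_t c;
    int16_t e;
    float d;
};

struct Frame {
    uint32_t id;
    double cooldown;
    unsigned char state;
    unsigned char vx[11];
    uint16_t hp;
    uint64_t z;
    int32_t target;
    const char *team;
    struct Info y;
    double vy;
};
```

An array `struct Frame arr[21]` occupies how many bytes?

1680

Info: b at 0 (size 8, align 8) → ends 8; c at 8 (size 1, align 1) → ends 9; pad 1 to align 2 for e; e at 10 (size 2, align 2) → ends 12; d at 12 (size 4, align 4) → ends 16; total 16 bytes, alignment 8
id at 0 (size 4, align 4) → ends 4
pad 4 to align 8 for cooldown
cooldown at 8 (size 8, align 8) → ends 16
state at 16 (size 1, align 1) → ends 17
vx at 17 (size 11, align 1) → ends 28
hp at 28 (size 2, align 2) → ends 30
pad 2 to align 8 for z
z at 32 (size 8, align 8) → ends 40
target at 40 (size 4, align 4) → ends 44
pad 4 to align 8 for team
team at 48 (size 8, align 8) → ends 56
y at 56 (size 16, align 8) → ends 72
vy at 72 (size 8, align 8) → ends 80
total 80 bytes, alignment 8
array of 21: 21 × 80 = 1680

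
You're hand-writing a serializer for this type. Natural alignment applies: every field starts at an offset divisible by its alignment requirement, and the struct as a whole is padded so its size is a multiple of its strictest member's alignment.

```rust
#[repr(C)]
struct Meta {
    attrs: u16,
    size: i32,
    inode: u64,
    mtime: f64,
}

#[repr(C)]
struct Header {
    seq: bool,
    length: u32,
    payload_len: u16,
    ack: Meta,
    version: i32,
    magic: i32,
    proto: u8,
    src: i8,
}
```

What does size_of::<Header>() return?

Meta: 0..2  attrs  (2B, 2-aligned); 2..4  -- padding (2B); 4..8  size  (4B, 4-aligned); 8..16  inode  (8B, 8-aligned); 16..24  mtime  (8B, 8-aligned); sizeof = 24, alignof = 8
0..1  seq  (1B, 1-aligned)
1..4  -- padding (3B)
4..8  length  (4B, 4-aligned)
8..10  payload_len  (2B, 2-aligned)
10..16  -- padding (6B)
16..40  ack  (24B, 8-aligned)
40..44  version  (4B, 4-aligned)
44..48  magic  (4B, 4-aligned)
48..49  proto  (1B, 1-aligned)
49..50  src  (1B, 1-aligned)
50..56  -- tail padding (6B)
sizeof = 56, alignof = 8

56 bytes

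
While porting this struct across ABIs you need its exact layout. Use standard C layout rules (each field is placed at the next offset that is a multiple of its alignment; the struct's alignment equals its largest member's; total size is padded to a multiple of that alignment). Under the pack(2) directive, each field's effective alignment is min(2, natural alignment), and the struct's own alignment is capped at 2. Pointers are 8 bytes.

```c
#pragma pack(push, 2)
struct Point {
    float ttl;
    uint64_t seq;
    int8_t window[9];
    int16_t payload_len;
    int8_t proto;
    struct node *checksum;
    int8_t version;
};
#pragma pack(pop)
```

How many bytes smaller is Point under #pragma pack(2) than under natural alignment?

12

natural layout:
  @0: ttl [4B, align 4] → 4
  +4 pad (align 8)
  @8: seq [8B, align 8] → 16
  @16: window [9B, align 1] → 25
  +1 pad (align 2)
  @26: payload_len [2B, align 2] → 28
  @28: proto [1B, align 1] → 29
  +3 pad (align 8)
  @32: checksum [8B, align 8] → 40
  @40: version [1B, align 1] → 41
  +7 tail pad (align 8)
  size 48, align 8
packed(2) layout:
  @0: ttl [4B, align 2] → 4
  @4: seq [8B, align 2] → 12
  @12: window [9B, align 1] → 21
  +1 pad (align 2)
  @22: payload_len [2B, align 2] → 24
  @24: proto [1B, align 1] → 25
  +1 pad (align 2)
  @26: checksum [8B, align 2] → 34
  @34: version [1B, align 1] → 35
  +1 tail pad (align 2)
  size 36, align 2
48 − 36 = 12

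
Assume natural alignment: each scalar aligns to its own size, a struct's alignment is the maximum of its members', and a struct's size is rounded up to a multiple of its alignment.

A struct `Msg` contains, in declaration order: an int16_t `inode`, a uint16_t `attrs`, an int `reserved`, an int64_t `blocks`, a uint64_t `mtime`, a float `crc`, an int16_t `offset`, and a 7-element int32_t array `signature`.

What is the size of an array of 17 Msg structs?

1088

@0: inode [2B, align 2] → 2
@2: attrs [2B, align 2] → 4
@4: reserved [4B, align 4] → 8
@8: blocks [8B, align 8] → 16
@16: mtime [8B, align 8] → 24
@24: crc [4B, align 4] → 28
@28: offset [2B, align 2] → 30
+2 pad (align 4)
@32: signature [28B, align 4] → 60
+4 tail pad (align 8)
size 64, align 8
array of 17: 17 × 64 = 1088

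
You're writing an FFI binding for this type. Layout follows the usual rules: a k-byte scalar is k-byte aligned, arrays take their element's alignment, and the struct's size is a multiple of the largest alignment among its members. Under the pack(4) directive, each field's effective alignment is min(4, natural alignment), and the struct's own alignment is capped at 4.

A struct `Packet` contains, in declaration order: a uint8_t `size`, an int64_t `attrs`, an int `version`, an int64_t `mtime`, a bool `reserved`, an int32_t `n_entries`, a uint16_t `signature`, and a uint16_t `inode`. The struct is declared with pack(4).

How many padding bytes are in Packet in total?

size at 0 (size 1, align 1) → ends 1
pad 3 to align 4 for attrs
attrs at 4 (size 8, align 4) → ends 12
version at 12 (size 4, align 4) → ends 16
mtime at 16 (size 8, align 4) → ends 24
reserved at 24 (size 1, align 1) → ends 25
pad 3 to align 4 for n_entries
n_entries at 28 (size 4, align 4) → ends 32
signature at 32 (size 2, align 2) → ends 34
inode at 34 (size 2, align 2) → ends 36
total 36 bytes, alignment 4
data bytes 30, size 36 → padding 6

6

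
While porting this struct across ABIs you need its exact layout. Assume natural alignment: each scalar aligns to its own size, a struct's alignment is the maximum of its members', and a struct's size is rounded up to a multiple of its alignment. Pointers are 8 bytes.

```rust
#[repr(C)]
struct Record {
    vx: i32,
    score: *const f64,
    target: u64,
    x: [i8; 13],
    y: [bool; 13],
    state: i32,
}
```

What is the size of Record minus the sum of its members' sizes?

vx at 0 (size 4, align 4) → ends 4
pad 4 to align 8 for score
score at 8 (size 8, align 8) → ends 16
target at 16 (size 8, align 8) → ends 24
x at 24 (size 13, align 1) → ends 37
y at 37 (size 13, align 1) → ends 50
pad 2 to align 4 for state
state at 52 (size 4, align 4) → ends 56
total 56 bytes, alignment 8
data bytes 50, size 56 → padding 6

6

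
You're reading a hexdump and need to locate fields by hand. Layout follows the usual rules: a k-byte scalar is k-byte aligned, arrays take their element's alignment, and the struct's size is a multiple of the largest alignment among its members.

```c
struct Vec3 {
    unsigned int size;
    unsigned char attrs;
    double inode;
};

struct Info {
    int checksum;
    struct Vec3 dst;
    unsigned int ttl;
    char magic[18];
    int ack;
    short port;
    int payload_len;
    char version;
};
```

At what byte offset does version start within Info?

Vec3: 0..4  size  (4B, 4-aligned); 4..5  attrs  (1B, 1-aligned); 5..8  -- padding (3B); 8..16  inode  (8B, 8-aligned); sizeof = 16, alignof = 8
0..4  checksum  (4B, 4-aligned)
4..8  -- padding (4B)
8..24  dst  (16B, 8-aligned)
24..28  ttl  (4B, 4-aligned)
28..46  magic  (18B, 1-aligned)
46..48  -- padding (2B)
48..52  ack  (4B, 4-aligned)
52..54  port  (2B, 2-aligned)
54..56  -- padding (2B)
56..60  payload_len  (4B, 4-aligned)
60..61  version  (1B, 1-aligned)

60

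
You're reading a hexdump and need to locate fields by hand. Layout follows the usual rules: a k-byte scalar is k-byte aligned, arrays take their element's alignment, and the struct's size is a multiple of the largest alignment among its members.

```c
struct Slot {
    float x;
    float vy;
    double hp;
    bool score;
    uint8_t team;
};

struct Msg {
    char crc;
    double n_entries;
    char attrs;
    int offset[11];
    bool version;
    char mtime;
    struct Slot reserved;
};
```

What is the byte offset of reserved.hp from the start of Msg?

Slot: 0..4  x  (4B, 4-aligned); 4..8  vy  (4B, 4-aligned); 8..16  hp  (8B, 8-aligned); 16..17  score  (1B, 1-aligned); 17..18  team  (1B, 1-aligned); 18..24  -- tail padding (6B); sizeof = 24, alignof = 8
0..1  crc  (1B, 1-aligned)
1..8  -- padding (7B)
8..16  n_entries  (8B, 8-aligned)
16..17  attrs  (1B, 1-aligned)
17..20  -- padding (3B)
20..64  offset  (44B, 4-aligned)
64..65  version  (1B, 1-aligned)
65..66  mtime  (1B, 1-aligned)
66..72  -- padding (6B)
72..96  reserved  (24B, 8-aligned)
within Slot: hp at 8
72 + 8 = 80

80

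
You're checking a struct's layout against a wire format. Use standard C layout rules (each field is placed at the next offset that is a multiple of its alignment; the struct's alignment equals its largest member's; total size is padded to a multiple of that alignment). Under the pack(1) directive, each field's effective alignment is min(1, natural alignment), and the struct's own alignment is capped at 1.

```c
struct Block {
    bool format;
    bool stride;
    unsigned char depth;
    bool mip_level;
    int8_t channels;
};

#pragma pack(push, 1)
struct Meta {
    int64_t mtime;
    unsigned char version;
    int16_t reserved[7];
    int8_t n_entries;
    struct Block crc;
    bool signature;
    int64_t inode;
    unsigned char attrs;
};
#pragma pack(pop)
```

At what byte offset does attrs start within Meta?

Block: 0..1  format  (1B, 1-aligned); 1..2  stride  (1B, 1-aligned); 2..3  depth  (1B, 1-aligned); 3..4  mip_level  (1B, 1-aligned); 4..5  channels  (1B, 1-aligned); sizeof = 5, alignof = 1
0..8  mtime  (8B, 1-aligned)
8..9  version  (1B, 1-aligned)
9..23  reserved  (14B, 1-aligned)
23..24  n_entries  (1B, 1-aligned)
24..29  crc  (5B, 1-aligned)
29..30  signature  (1B, 1-aligned)
30..38  inode  (8B, 1-aligned)
38..39  attrs  (1B, 1-aligned)

38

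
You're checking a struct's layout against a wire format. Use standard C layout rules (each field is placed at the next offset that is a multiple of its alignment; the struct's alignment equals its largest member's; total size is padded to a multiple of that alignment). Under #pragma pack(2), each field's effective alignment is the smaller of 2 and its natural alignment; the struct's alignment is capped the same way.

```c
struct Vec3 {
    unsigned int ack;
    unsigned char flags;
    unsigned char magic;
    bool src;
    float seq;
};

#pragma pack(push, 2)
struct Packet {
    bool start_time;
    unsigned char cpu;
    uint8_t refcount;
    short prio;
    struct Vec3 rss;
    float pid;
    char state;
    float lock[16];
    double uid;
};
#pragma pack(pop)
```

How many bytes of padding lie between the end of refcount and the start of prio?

1

Vec3: ack at 0 (size 4, align 4) → ends 4; flags at 4 (size 1, align 1) → ends 5; magic at 5 (size 1, align 1) → ends 6; src at 6 (size 1, align 1) → ends 7; pad 1 to align 4 for seq; seq at 8 (size 4, align 4) → ends 12; total 12 bytes, alignment 4
start_time at 0 (size 1, align 1) → ends 1
cpu at 1 (size 1, align 1) → ends 2
refcount at 2 (size 1, align 1) → ends 3
pad 1 to align 2 for prio
prio at 4 (size 2, align 2) → ends 6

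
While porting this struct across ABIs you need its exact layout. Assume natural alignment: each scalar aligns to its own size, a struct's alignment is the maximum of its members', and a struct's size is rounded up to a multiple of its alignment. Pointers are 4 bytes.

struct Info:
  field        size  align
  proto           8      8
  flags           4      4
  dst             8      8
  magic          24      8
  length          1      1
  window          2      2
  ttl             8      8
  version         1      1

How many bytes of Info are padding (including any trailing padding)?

16

0..8  proto  (8B, 8-aligned)
8..12  flags  (4B, 4-aligned)
12..16  -- padding (4B)
16..24  dst  (8B, 8-aligned)
24..48  magic  (24B, 8-aligned)
48..49  length  (1B, 1-aligned)
49..50  -- padding (1B)
50..52  window  (2B, 2-aligned)
52..56  -- padding (4B)
56..64  ttl  (8B, 8-aligned)
64..65  version  (1B, 1-aligned)
65..72  -- tail padding (7B)
sizeof = 72, alignof = 8
data bytes 56, size 72 → padding 16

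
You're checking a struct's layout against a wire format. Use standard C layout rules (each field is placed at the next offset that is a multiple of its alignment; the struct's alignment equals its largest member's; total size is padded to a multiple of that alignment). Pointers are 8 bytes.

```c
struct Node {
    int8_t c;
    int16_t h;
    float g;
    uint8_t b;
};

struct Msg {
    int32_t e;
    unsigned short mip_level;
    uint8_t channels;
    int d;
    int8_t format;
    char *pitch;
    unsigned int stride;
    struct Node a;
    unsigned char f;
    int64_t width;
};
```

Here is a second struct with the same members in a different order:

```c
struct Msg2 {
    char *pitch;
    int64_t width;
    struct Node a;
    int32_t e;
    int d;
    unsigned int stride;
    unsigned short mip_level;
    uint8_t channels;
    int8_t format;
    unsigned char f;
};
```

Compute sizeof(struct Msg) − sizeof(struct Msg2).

Node: c at 0 (size 1, align 1) → ends 1; pad 1 to align 2 for h; h at 2 (size 2, align 2) → ends 4; g at 4 (size 4, align 4) → ends 8; b at 8 (size 1, align 1) → ends 9; tail pad 3 to reach multiple of 4; total 12 bytes, alignment 4
e at 0 (size 4, align 4) → ends 4
mip_level at 4 (size 2, align 2) → ends 6
channels at 6 (size 1, align 1) → ends 7
pad 1 to align 4 for d
d at 8 (size 4, align 4) → ends 12
format at 12 (size 1, align 1) → ends 13
pad 3 to align 8 for pitch
pitch at 16 (size 8, align 8) → ends 24
stride at 24 (size 4, align 4) → ends 28
a at 28 (size 12, align 4) → ends 40
f at 40 (size 1, align 1) → ends 41
pad 7 to align 8 for width
width at 48 (size 8, align 8) → ends 56
total 56 bytes, alignment 8
— Msg2 —
pitch at 0 (size 8, align 8) → ends 8
width at 8 (size 8, align 8) → ends 16
a at 16 (size 12, align 4) → ends 28
e at 28 (size 4, align 4) → ends 32
d at 32 (size 4, align 4) → ends 36
stride at 36 (size 4, align 4) → ends 40
mip_level at 40 (size 2, align 2) → ends 42
channels at 42 (size 1, align 1) → ends 43
format at 43 (size 1, align 1) → ends 44
f at 44 (size 1, align 1) → ends 45
tail pad 3 to reach multiple of 8
total 48 bytes, alignment 8
56 − 48 = 8

8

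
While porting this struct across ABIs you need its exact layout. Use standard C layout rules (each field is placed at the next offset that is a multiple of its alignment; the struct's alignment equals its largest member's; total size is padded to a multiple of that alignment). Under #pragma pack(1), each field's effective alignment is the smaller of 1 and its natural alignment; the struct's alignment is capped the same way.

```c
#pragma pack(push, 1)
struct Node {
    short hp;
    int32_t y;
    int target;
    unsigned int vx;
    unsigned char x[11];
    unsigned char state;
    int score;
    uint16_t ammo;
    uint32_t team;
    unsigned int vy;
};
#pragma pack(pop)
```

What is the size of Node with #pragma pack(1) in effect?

0..2  hp  (2B, 1-aligned)
2..6  y  (4B, 1-aligned)
6..10  target  (4B, 1-aligned)
10..14  vx  (4B, 1-aligned)
14..25  x  (11B, 1-aligned)
25..26  state  (1B, 1-aligned)
26..30  score  (4B, 1-aligned)
30..32  ammo  (2B, 1-aligned)
32..36  team  (4B, 1-aligned)
36..40  vy  (4B, 1-aligned)
sizeof = 40, alignof = 1

40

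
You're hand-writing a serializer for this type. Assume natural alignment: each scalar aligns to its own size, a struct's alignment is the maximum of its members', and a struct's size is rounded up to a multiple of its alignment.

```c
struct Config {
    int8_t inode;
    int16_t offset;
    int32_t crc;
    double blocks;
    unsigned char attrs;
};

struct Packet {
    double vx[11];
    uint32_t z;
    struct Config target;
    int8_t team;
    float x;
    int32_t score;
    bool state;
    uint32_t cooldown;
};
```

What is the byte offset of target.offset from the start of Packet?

98

Config: 0..1  inode  (1B, 1-aligned); 1..2  -- padding (1B); 2..4  offset  (2B, 2-aligned); 4..8  crc  (4B, 4-aligned); 8..16  blocks  (8B, 8-aligned); 16..17  attrs  (1B, 1-aligned); 17..24  -- tail padding (7B); sizeof = 24, alignof = 8
0..88  vx  (88B, 8-aligned)
88..92  z  (4B, 4-aligned)
92..96  -- padding (4B)
96..120  target  (24B, 8-aligned)
within Config: offset at 2
96 + 2 = 98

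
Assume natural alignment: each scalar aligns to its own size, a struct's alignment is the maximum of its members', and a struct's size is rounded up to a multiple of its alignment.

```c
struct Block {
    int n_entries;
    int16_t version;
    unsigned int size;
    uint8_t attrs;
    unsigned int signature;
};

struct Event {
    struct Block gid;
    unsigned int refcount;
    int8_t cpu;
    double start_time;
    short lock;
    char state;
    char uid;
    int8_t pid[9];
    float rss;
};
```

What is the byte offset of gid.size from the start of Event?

Block: @0: n_entries [4B, align 4] → 4; @4: version [2B, align 2] → 6; +2 pad (align 4); @8: size [4B, align 4] → 12; @12: attrs [1B, align 1] → 13; +3 pad (align 4); @16: signature [4B, align 4] → 20; size 20, align 4
@0: gid [20B, align 4] → 20
within Block: size at 8
0 + 8 = 8

8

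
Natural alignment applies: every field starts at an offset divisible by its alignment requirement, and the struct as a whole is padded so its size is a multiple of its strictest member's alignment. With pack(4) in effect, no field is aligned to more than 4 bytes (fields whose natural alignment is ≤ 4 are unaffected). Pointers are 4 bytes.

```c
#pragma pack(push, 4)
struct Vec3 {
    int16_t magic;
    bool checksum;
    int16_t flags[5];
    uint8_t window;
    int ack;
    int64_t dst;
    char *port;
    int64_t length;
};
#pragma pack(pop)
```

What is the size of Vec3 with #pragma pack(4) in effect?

40

@0: magic [2B, align 2] → 2
@2: checksum [1B, align 1] → 3
+1 pad (align 2)
@4: flags [10B, align 2] → 14
@14: window [1B, align 1] → 15
+1 pad (align 4)
@16: ack [4B, align 4] → 20
@20: dst [8B, align 4] → 28
@28: port [4B, align 4] → 32
@32: length [8B, align 4] → 40
size 40, align 4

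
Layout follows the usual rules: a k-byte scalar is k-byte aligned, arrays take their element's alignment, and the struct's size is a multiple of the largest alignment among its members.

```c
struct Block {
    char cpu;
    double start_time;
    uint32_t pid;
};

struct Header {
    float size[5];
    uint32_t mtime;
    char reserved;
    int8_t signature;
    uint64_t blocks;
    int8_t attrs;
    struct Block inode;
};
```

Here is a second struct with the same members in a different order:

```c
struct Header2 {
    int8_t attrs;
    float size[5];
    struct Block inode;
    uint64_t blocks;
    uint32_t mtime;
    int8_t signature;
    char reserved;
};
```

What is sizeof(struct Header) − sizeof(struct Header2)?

Block: cpu at 0 (size 1, align 1) → ends 1; pad 7 to align 8 for start_time; start_time at 8 (size 8, align 8) → ends 16; pid at 16 (size 4, align 4) → ends 20; tail pad 4 to reach multiple of 8; total 24 bytes, alignment 8
size at 0 (size 20, align 4) → ends 20
mtime at 20 (size 4, align 4) → ends 24
reserved at 24 (size 1, align 1) → ends 25
signature at 25 (size 1, align 1) → ends 26
pad 6 to align 8 for blocks
blocks at 32 (size 8, align 8) → ends 40
attrs at 40 (size 1, align 1) → ends 41
pad 7 to align 8 for inode
inode at 48 (size 24, align 8) → ends 72
total 72 bytes, alignment 8
— Header2 —
attrs at 0 (size 1, align 1) → ends 1
pad 3 to align 4 for size
size at 4 (size 20, align 4) → ends 24
inode at 24 (size 24, align 8) → ends 48
blocks at 48 (size 8, align 8) → ends 56
mtime at 56 (size 4, align 4) → ends 60
signature at 60 (size 1, align 1) → ends 61
reserved at 61 (size 1, align 1) → ends 62
tail pad 2 to reach multiple of 8
total 64 bytes, alignment 8
72 − 64 = 8

8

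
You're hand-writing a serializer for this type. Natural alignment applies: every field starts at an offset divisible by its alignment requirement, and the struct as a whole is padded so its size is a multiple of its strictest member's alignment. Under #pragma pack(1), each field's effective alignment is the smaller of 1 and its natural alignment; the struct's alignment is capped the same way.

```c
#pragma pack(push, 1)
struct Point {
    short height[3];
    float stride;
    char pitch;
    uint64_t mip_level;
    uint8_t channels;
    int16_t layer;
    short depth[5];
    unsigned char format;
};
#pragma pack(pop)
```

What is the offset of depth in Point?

22

@0: height [6B, align 1] → 6
@6: stride [4B, align 1] → 10
@10: pitch [1B, align 1] → 11
@11: mip_level [8B, align 1] → 19
@19: channels [1B, align 1] → 20
@20: layer [2B, align 1] → 22
@22: depth [10B, align 1] → 32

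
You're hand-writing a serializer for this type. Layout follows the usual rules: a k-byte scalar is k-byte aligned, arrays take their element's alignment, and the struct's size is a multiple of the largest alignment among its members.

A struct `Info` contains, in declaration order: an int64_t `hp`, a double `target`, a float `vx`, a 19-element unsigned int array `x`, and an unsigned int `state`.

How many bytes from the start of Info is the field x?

0..8  hp  (8B, 8-aligned)
8..16  target  (8B, 8-aligned)
16..20  vx  (4B, 4-aligned)
20..96  x  (76B, 4-aligned)

20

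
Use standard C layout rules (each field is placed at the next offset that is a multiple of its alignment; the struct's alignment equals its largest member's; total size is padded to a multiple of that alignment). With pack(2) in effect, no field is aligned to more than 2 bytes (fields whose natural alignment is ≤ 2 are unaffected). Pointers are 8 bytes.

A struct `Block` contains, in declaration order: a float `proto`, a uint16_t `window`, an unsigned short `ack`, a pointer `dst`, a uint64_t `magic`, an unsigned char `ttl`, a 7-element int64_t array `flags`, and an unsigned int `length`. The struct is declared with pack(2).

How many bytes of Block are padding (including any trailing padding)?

proto at 0 (size 4, align 2) → ends 4
window at 4 (size 2, align 2) → ends 6
ack at 6 (size 2, align 2) → ends 8
dst at 8 (size 8, align 2) → ends 16
magic at 16 (size 8, align 2) → ends 24
ttl at 24 (size 1, align 1) → ends 25
pad 1 to align 2 for flags
flags at 26 (size 56, align 2) → ends 82
length at 82 (size 4, align 2) → ends 86
total 86 bytes, alignment 2
data bytes 85, size 86 → padding 1

1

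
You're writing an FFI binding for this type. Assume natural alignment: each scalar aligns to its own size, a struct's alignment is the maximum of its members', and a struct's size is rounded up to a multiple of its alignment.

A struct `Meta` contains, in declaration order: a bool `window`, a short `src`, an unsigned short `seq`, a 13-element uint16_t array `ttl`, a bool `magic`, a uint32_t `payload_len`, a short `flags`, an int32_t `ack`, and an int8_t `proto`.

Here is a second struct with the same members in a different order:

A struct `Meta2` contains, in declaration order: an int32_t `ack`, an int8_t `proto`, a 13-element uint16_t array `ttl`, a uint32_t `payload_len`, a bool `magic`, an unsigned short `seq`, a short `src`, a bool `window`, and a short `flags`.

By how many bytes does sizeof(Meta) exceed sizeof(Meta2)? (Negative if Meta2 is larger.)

4

0..1  window  (1B, 1-aligned)
1..2  -- padding (1B)
2..4  src  (2B, 2-aligned)
4..6  seq  (2B, 2-aligned)
6..32  ttl  (26B, 2-aligned)
32..33  magic  (1B, 1-aligned)
33..36  -- padding (3B)
36..40  payload_len  (4B, 4-aligned)
40..42  flags  (2B, 2-aligned)
42..44  -- padding (2B)
44..48  ack  (4B, 4-aligned)
48..49  proto  (1B, 1-aligned)
49..52  -- tail padding (3B)
sizeof = 52, alignof = 4
— Meta2 —
0..4  ack  (4B, 4-aligned)
4..5  proto  (1B, 1-aligned)
5..6  -- padding (1B)
6..32  ttl  (26B, 2-aligned)
32..36  payload_len  (4B, 4-aligned)
36..37  magic  (1B, 1-aligned)
37..38  -- padding (1B)
38..40  seq  (2B, 2-aligned)
40..42  src  (2B, 2-aligned)
42..43  window  (1B, 1-aligned)
43..44  -- padding (1B)
44..46  flags  (2B, 2-aligned)
46..48  -- tail padding (2B)
sizeof = 48, alignof = 4
52 − 48 = 4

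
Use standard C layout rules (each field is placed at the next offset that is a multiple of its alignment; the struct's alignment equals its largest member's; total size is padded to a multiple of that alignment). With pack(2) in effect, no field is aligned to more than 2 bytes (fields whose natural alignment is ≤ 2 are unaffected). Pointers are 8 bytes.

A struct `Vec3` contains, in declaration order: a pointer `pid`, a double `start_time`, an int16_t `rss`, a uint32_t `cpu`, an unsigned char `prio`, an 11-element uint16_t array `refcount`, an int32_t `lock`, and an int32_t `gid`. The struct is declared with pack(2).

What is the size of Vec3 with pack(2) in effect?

0..8  pid  (8B, 2-aligned)
8..16  start_time  (8B, 2-aligned)
16..18  rss  (2B, 2-aligned)
18..22  cpu  (4B, 2-aligned)
22..23  prio  (1B, 1-aligned)
23..24  -- padding (1B)
24..46  refcount  (22B, 2-aligned)
46..50  lock  (4B, 2-aligned)
50..54  gid  (4B, 2-aligned)
sizeof = 54, alignof = 2

54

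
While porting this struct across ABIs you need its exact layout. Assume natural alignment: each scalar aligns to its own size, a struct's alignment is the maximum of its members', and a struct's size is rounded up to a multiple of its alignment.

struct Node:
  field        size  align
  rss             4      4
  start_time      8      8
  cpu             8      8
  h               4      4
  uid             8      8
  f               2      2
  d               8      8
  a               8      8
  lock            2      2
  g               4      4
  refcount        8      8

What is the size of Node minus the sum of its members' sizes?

16

@0: rss [4B, align 4] → 4
+4 pad (align 8)
@8: start_time [8B, align 8] → 16
@16: cpu [8B, align 8] → 24
@24: h [4B, align 4] → 28
+4 pad (align 8)
@32: uid [8B, align 8] → 40
@40: f [2B, align 2] → 42
+6 pad (align 8)
@48: d [8B, align 8] → 56
@56: a [8B, align 8] → 64
@64: lock [2B, align 2] → 66
+2 pad (align 4)
@68: g [4B, align 4] → 72
@72: refcount [8B, align 8] → 80
size 80, align 8
data bytes 64, size 80 → padding 16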